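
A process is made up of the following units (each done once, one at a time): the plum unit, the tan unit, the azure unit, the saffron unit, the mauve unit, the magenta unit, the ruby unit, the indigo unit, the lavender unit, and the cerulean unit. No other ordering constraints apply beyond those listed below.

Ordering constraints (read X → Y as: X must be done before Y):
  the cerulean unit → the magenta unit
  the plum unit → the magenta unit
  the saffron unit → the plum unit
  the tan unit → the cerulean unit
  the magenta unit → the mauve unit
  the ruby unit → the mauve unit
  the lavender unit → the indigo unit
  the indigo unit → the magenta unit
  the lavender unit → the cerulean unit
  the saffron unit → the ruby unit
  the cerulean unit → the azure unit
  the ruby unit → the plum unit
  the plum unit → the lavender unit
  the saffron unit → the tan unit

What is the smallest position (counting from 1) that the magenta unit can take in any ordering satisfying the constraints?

Working backwards through the constraints from the magenta unit, its full set of required predecessors is the plum unit, the tan unit, the saffron unit, the ruby unit, the indigo unit, the lavender unit, the cerulean unit — 7 of them.
So at minimum 7 units come before the magenta unit, putting the magenta unit no earlier than position 8. That position is achievable by scheduling exactly those predecessors first.

8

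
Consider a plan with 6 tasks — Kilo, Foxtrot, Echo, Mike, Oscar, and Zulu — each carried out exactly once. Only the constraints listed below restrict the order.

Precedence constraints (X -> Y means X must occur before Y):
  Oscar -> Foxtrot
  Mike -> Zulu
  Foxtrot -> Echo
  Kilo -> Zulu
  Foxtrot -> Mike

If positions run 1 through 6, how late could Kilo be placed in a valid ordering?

Following the constraints forward from Kilo, its only required successor is Zulu.
So at least 1 task follows Kilo, putting Kilo no later than position 5. That position is achievable by scheduling everything else first.

5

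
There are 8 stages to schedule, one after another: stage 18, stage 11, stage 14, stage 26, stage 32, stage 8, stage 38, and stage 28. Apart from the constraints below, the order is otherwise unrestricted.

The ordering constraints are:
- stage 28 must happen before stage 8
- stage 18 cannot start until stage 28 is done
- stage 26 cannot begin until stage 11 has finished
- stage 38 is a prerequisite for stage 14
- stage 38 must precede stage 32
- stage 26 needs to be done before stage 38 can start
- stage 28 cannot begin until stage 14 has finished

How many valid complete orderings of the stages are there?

10

Only stage 11 has no prerequisites, so it must go first.
Systematically extending each partial ordering one stage at a time and counting, there are 10 complete orderings.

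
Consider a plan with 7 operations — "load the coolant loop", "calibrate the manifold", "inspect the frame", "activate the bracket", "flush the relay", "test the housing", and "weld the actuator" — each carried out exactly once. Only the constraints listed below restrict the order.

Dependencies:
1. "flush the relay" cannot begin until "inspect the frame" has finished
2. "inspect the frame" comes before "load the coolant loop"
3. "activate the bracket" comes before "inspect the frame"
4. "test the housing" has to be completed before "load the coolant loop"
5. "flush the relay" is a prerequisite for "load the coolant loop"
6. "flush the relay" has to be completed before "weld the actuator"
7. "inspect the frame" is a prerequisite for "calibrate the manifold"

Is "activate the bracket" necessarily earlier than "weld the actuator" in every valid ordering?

There is a constraint chain "activate the bracket" → "inspect the frame" → "flush the relay" → "weld the actuator".
That forces "activate the bracket" before "weld the actuator" in every valid schedule.

Yes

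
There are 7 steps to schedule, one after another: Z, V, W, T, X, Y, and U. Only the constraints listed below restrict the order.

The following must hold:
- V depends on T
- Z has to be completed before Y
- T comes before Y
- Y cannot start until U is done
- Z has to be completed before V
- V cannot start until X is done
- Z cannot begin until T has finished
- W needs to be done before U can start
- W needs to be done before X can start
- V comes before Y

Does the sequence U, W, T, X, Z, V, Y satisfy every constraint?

No

Here W comes after U.
Since W is required before U, the ordering is invalid.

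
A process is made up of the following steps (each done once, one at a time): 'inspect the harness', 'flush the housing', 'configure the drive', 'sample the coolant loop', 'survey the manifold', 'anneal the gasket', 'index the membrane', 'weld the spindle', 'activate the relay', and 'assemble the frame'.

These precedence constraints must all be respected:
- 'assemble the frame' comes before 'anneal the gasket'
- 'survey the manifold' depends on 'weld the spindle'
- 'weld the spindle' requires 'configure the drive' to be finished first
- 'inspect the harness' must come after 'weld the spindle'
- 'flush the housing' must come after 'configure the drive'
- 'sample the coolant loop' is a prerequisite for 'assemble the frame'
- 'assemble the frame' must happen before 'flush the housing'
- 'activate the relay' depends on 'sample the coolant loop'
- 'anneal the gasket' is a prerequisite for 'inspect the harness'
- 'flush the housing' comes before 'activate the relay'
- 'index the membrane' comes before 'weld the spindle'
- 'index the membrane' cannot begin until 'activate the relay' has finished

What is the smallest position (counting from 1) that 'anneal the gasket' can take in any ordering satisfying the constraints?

The steps that are forced before 'anneal the gasket', directly or transitively, are 'sample the coolant loop', 'assemble the frame'. That's 2 steps.
With 2 mandatory predecessors, the earliest 'anneal the gasket' can sit is position 2+1 = 3, and placing just those 2 first achieves it.

3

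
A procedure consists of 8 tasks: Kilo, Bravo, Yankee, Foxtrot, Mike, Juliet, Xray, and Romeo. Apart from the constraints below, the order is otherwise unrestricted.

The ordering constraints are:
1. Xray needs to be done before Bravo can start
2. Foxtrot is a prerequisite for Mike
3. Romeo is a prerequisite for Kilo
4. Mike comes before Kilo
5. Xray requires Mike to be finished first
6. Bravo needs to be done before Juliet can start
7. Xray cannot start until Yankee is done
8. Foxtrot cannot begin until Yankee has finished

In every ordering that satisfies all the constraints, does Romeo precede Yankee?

No

Nothing in the constraints links Romeo and Yankee; they are unordered relative to each other.
So Romeo can come before Yankee or after — it is not forced.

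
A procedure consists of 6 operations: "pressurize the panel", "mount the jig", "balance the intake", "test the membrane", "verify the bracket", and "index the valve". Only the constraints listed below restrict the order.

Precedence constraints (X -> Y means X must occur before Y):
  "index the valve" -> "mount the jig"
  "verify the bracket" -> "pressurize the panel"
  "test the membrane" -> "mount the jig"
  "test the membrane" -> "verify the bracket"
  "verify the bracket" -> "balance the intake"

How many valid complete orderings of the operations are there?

2 operations have no prerequisites ("test the membrane", "index the valve"), so any of them could come first.
Systematically extending each partial ordering one operation at a time and counting, there are 28 complete orderings.

28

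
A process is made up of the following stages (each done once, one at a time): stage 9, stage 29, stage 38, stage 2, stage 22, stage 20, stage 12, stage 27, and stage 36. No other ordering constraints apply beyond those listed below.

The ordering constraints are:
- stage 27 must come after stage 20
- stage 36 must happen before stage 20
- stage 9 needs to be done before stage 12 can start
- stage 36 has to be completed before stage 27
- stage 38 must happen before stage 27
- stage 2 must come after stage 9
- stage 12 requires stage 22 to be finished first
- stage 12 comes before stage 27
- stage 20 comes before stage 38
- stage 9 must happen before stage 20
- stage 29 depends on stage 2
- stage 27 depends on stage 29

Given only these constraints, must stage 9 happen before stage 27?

Yes

Chaining the stated constraints: stage 9 → stage 20 → stage 27.
That forces stage 9 before stage 27 in every valid schedule.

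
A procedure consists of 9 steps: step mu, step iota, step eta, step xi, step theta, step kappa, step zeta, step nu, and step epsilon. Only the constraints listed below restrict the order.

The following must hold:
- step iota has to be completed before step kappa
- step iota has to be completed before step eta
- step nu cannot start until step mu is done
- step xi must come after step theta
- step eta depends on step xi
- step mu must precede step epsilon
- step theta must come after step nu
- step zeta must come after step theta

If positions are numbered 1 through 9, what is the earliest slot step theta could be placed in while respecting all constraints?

3

Working backwards through the constraints from step theta, its full set of required predecessors is step mu, step nu — 2 of them.
With 2 mandatory predecessors, the earliest step theta can sit is position 2+1 = 3, and placing just those 2 first achieves it.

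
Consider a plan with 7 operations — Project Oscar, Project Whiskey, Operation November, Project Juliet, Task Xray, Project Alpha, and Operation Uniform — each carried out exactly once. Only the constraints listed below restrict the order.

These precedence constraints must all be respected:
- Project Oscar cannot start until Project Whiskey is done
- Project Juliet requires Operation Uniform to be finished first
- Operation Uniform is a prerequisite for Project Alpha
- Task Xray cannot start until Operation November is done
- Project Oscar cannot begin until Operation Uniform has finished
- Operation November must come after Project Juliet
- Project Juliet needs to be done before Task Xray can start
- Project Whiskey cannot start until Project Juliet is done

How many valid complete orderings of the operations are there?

Only Operation Uniform has no prerequisites, so it must go first.
Systematically extending each partial ordering one operation at a time and counting, there are 36 complete orderings.

36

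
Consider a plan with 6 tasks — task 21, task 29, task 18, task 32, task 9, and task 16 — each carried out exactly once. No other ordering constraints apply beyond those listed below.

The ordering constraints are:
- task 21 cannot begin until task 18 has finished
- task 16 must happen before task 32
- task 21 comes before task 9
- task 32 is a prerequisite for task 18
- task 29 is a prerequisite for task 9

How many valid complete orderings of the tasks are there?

5

2 tasks have no prerequisites (task 29, task 16), so any of them could come first.
Counting all ways to extend the partial order to a total order gives 5.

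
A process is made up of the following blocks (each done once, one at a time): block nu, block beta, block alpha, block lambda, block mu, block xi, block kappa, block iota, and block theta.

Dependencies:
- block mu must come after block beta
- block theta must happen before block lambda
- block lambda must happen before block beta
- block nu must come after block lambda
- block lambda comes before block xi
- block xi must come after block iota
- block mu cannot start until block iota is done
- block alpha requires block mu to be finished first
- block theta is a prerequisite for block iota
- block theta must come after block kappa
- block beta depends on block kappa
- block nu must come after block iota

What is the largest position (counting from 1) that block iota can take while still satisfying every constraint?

Following every chain forward from block iota, the blocks that must come later are block nu, block alpha, block mu, block xi — 4 of them.
With 4 mandatory successors out of 9 blocks total, the latest slot for block iota is 9−4 = 5, and it's reachable by doing all non-successors before block iota.

5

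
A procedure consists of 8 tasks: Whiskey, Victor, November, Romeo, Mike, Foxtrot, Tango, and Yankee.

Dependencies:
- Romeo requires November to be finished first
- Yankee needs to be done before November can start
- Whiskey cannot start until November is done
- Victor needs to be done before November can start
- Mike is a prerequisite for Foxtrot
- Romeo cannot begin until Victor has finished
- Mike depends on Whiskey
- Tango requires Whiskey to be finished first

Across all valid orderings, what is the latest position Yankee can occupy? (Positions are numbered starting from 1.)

Following every chain forward from Yankee, the tasks that must come later are Whiskey, November, Romeo, Mike, Foxtrot, Tango — 6 of them.
So at least 6 tasks follow Yankee, putting Yankee no later than position 2. That position is achievable by scheduling everything else first.

2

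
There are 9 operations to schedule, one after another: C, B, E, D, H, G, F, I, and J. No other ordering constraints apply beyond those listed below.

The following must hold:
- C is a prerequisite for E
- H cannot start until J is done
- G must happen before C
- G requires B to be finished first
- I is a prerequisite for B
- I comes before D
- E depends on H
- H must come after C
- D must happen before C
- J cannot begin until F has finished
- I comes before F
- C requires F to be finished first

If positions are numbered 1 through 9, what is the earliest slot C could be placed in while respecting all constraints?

The operations that are forced before C, directly or transitively, are B, D, G, F, I. That's 5 operations.
So at minimum 5 operations come before C, putting C no earlier than position 6. That position is achievable by scheduling exactly those predecessors first.

6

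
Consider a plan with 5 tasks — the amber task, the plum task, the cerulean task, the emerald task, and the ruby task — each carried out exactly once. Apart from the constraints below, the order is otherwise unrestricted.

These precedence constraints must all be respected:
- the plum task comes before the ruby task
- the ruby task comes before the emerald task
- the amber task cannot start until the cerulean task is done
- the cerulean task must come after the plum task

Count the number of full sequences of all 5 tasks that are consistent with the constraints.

Only the plum task has no prerequisites, so it must go first.
Systematically extending each partial ordering one task at a time and counting, there are 6 complete orderings.

6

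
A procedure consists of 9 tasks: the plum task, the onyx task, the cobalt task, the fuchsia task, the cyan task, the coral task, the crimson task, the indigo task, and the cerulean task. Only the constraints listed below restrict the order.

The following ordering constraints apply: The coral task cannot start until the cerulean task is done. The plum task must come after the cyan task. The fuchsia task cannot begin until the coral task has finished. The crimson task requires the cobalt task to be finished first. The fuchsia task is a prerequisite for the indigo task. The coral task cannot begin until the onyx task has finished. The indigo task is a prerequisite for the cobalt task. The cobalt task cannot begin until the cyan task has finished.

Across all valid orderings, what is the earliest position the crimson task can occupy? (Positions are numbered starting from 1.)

8

Every task that must precede the crimson task has to come before it. Tracing all chains that end at the crimson task, those tasks are: the onyx task, the cobalt task, the fuchsia task, the cyan task, the coral task, the indigo task, the cerulean task — 7 in total.
So at minimum 7 tasks come before the crimson task, putting the crimson task no earlier than position 8. That position is achievable by scheduling exactly those predecessors first.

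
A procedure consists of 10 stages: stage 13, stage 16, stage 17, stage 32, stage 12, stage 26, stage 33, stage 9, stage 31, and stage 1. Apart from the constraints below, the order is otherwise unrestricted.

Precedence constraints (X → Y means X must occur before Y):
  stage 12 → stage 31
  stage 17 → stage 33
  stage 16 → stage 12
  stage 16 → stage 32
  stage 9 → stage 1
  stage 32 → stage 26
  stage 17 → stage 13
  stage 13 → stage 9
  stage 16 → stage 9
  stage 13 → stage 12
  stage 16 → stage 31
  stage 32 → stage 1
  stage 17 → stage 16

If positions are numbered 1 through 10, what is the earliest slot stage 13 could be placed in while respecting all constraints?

2

Working backwards through the constraints from stage 13, its only required predecessor is stage 17.
So at minimum 1 stage comes before stage 13, putting stage 13 no earlier than position 2. That position is achievable by scheduling exactly that predecessor first.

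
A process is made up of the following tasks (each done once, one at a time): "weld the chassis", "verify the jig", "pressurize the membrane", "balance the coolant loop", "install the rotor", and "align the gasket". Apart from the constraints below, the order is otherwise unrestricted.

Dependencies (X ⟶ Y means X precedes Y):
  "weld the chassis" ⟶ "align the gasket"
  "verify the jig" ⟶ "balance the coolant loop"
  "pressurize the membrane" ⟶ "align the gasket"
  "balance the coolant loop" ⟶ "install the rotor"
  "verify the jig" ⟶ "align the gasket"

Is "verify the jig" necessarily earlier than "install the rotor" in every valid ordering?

There is a constraint chain "verify the jig" → "balance the coolant loop" → "install the rotor".
So "verify the jig" must precede "install the rotor" in any valid ordering.

Yes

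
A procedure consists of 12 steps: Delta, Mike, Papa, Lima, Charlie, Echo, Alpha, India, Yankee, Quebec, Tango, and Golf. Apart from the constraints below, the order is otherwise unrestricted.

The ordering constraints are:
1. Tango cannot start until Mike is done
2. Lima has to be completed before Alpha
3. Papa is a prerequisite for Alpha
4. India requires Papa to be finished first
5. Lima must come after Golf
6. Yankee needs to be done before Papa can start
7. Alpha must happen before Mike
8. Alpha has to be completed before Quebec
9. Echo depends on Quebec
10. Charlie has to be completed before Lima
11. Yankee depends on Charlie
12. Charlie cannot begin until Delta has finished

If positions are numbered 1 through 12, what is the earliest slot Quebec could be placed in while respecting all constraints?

Every step that must precede Quebec has to come before it. Tracing all chains that end at Quebec, those steps are: Delta, Papa, Lima, Charlie, Alpha, Yankee, Golf — 7 in total.
With 7 mandatory predecessors, the earliest Quebec can sit is position 7+1 = 8, and placing just those 7 first achieves it.

8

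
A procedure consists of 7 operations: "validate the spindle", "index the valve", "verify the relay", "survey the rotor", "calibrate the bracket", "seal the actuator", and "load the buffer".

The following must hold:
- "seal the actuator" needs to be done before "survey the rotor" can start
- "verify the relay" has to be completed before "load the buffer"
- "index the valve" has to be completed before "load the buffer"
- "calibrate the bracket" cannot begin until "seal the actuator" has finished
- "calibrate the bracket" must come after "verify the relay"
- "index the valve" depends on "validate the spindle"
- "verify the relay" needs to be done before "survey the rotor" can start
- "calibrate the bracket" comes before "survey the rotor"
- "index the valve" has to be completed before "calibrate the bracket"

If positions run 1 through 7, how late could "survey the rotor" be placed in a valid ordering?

7

No constraint forces any operation after "survey the rotor", so it can be placed last, in position 7.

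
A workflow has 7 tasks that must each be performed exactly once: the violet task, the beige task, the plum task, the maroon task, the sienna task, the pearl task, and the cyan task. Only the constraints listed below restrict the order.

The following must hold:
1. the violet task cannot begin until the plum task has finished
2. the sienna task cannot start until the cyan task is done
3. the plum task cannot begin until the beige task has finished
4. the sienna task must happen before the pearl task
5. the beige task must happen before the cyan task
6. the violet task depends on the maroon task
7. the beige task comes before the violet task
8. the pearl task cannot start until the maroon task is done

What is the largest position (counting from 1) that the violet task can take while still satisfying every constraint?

No constraint forces any task after the violet task, so it can be placed last, in position 7.

7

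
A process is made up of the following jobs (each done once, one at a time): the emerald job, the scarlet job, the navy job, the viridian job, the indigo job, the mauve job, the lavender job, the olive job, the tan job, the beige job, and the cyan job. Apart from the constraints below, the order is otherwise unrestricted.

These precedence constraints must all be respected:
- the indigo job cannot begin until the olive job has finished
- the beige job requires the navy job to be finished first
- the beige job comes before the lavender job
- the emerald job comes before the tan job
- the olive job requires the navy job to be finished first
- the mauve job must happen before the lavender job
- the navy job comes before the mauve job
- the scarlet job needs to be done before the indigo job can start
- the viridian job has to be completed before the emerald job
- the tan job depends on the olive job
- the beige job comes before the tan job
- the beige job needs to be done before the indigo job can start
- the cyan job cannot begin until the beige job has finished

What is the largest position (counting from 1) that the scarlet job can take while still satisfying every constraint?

Following the constraints forward from the scarlet job, its only required successor is the indigo job.
So at least 1 job follows the scarlet job, putting the scarlet job no later than position 10. That position is achievable by scheduling everything else first.

10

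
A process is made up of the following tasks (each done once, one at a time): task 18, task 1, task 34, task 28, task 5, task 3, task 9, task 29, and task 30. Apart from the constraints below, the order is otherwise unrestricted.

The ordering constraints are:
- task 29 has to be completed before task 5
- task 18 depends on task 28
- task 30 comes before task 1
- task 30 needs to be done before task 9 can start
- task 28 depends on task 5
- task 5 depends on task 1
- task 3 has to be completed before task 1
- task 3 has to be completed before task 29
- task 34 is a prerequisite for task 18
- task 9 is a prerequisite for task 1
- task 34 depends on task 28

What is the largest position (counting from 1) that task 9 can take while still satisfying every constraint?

Every task that must follow task 9 has to come after it. Tracing all chains starting from task 9, those tasks are: task 18, task 1, task 34, task 28, task 5 — 5 in total.
So at least 5 tasks follow task 9, putting task 9 no later than position 4. That position is achievable by scheduling everything else first.

4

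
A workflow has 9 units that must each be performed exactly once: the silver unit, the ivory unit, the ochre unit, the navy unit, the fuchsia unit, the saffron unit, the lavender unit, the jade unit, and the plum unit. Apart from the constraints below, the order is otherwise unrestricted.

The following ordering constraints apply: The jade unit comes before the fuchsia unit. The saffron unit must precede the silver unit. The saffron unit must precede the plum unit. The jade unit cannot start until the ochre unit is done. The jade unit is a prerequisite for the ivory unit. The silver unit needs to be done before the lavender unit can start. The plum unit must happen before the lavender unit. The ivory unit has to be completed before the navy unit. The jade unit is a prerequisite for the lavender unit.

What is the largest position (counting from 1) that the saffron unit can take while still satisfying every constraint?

Every unit that must follow the saffron unit has to come after it. Tracing all chains starting from the saffron unit, those units are: the silver unit, the lavender unit, the plum unit — 3 in total.
So at least 3 units follow the saffron unit, putting the saffron unit no later than position 6. That position is achievable by scheduling everything else first.

6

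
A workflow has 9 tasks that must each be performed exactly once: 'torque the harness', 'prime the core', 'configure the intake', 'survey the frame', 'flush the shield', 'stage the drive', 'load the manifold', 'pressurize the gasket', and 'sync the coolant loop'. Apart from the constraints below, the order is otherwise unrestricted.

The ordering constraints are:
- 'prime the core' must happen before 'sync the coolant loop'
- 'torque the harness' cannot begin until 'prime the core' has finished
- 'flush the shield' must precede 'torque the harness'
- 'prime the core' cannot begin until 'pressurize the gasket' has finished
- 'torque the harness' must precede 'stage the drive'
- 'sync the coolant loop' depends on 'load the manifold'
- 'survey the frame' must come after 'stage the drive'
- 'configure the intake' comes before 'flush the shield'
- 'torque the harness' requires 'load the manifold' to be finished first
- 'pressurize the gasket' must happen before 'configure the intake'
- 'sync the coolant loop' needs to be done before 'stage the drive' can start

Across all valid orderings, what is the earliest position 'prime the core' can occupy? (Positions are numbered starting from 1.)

2

The only task forced before 'prime the core' (directly or transitively) is 'pressurize the gasket'.
With 1 mandatory predecessor, the earliest 'prime the core' can sit is position 1+1 = 2, and placing just that one first achieves it.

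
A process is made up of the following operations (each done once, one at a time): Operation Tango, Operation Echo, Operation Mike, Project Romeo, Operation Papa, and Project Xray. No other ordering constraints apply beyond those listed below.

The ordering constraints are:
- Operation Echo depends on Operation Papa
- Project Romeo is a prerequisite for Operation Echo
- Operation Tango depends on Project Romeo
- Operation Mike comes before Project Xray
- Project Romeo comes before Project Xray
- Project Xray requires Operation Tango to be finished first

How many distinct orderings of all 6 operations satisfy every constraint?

40

3 operations have no prerequisites (Operation Mike, Project Romeo, Operation Papa), so any of them could come first.
Counting all ways to extend the partial order to a total order gives 40.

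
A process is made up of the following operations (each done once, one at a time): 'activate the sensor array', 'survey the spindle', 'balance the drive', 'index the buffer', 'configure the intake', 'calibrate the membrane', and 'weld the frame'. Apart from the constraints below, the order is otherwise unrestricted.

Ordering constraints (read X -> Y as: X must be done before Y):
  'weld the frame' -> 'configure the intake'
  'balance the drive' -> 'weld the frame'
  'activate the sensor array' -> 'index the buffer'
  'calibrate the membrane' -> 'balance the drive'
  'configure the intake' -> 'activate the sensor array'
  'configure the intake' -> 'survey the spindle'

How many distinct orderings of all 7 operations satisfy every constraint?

'calibrate the membrane' is the only operation with nothing required before it, so every ordering starts there.
Enumerating by repeatedly choosing an available operation (one whose prerequisites are all placed) gives 3 distinct complete orderings.

3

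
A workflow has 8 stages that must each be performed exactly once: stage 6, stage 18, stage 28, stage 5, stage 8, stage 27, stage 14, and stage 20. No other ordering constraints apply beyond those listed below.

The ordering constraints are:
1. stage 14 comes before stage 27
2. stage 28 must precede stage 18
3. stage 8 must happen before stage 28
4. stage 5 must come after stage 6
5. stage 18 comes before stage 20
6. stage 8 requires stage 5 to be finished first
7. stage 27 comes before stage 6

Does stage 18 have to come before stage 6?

No

There is a chain stage 6 → stage 5 → stage 8 → stage 28 → stage 18, which puts stage 6 before stage 18.
So stage 18 never precedes stage 6.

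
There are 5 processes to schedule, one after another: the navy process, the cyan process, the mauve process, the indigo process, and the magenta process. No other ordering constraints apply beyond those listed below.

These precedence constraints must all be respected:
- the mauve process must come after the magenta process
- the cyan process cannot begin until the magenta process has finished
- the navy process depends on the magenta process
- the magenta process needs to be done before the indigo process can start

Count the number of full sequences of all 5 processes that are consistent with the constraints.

Only the magenta process has no prerequisites, so it must go first.
Enumerating by repeatedly choosing an available process (one whose prerequisites are all placed) gives 24 distinct complete orderings.

24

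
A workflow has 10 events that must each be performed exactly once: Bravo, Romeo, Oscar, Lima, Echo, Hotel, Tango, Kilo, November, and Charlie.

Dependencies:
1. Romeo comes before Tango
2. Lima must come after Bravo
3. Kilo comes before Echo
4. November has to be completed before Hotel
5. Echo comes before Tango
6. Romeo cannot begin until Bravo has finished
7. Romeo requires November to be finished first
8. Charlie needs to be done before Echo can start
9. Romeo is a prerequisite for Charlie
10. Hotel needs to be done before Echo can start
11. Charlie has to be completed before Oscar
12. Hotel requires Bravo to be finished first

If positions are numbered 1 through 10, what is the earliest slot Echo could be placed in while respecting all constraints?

7

The events that are forced before Echo, directly or transitively, are Bravo, Romeo, Hotel, Kilo, November, Charlie. That's 6 events.
With 6 mandatory predecessors, the earliest Echo can sit is position 6+1 = 7, and placing just those 6 first achieves it.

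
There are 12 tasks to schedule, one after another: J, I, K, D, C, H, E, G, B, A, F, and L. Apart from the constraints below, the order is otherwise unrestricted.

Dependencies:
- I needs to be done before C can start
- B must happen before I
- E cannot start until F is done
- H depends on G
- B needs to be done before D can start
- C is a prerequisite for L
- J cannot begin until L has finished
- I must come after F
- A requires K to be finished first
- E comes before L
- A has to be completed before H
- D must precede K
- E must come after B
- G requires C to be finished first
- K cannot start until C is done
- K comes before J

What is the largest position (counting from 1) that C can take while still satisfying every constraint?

6

The tasks that are forced after C, directly or by a chain of constraints, are J, K, H, G, A, L. That's 6 tasks.
So at least 6 tasks follow C, putting C no later than position 6. That position is achievable by scheduling everything else first.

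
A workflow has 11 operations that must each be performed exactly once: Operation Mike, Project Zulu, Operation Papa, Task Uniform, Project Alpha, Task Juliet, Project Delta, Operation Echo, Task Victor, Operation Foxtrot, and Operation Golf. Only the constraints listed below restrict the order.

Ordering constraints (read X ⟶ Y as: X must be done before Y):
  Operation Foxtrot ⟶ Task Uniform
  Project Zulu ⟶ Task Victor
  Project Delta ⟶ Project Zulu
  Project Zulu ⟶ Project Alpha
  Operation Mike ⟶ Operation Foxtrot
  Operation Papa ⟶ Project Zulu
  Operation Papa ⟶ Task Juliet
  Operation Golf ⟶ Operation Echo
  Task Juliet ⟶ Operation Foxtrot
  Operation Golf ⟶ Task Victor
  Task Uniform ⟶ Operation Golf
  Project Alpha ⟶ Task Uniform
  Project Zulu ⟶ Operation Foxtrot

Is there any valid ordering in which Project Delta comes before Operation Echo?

The constraints force Project Delta before Operation Echo, so yes — every valid ordering has Project Delta earlier.

Yes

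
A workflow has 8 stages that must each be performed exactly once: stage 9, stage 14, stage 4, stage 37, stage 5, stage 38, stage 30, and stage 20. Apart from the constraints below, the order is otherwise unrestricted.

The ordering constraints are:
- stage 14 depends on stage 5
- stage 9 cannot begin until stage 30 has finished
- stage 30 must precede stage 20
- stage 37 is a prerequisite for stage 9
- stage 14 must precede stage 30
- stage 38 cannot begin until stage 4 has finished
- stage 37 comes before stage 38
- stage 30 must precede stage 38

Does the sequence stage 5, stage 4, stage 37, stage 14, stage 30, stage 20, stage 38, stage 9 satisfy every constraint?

Going through the constraints one by one, each required predecessor appears earlier in the sequence than its dependent — e.g. stage 37 (position 3) is before stage 9 (position 8), as required.

Yes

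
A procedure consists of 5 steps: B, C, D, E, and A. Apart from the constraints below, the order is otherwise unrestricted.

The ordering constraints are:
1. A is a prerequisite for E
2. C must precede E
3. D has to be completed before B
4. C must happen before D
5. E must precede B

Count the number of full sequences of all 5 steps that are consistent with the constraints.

5

2 steps have no prerequisites (C, A), so any of them could come first.
Counting all ways to extend the partial order to a total order gives 5.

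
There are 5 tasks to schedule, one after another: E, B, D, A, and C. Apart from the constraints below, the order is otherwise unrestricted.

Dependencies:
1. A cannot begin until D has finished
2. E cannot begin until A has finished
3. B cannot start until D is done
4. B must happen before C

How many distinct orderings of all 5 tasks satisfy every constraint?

6

Only D has no prerequisites, so it must go first.
Counting all ways to extend the partial order to a total order gives 6.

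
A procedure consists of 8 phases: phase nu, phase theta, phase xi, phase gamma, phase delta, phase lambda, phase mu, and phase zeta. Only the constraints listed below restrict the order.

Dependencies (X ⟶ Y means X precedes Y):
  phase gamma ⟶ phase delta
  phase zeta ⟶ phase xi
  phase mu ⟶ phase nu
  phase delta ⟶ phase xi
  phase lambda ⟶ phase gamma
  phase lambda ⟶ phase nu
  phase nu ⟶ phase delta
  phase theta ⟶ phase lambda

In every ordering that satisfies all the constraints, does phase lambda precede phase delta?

Yes

Tracing the constraints gives a chain: phase lambda → phase nu → phase delta.
So phase lambda must precede phase delta in any valid ordering.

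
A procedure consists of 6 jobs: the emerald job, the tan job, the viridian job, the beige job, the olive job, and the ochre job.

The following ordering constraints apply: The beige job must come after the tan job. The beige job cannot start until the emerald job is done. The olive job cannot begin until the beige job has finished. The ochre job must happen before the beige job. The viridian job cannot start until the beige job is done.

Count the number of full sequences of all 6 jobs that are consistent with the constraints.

The jobs with no prerequisites are the emerald job, the tan job, the ochre job; any of them can be placed first.
Enumerating by repeatedly choosing an available job (one whose prerequisites are all placed) gives 12 distinct complete orderings.

12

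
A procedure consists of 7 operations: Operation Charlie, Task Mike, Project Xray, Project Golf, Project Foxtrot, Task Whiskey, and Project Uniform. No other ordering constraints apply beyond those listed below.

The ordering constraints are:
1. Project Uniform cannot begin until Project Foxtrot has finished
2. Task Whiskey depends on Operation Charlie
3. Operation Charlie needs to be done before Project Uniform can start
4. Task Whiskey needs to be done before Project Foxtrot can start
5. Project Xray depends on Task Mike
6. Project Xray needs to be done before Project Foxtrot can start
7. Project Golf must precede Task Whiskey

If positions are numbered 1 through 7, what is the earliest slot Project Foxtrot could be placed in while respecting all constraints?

Every operation that must precede Project Foxtrot has to come before it. Tracing all chains that end at Project Foxtrot, those operations are: Operation Charlie, Task Mike, Project Xray, Project Golf, Task Whiskey — 5 in total.
With 5 mandatory predecessors, the earliest Project Foxtrot can sit is position 5+1 = 6, and placing just those 5 first achieves it.

6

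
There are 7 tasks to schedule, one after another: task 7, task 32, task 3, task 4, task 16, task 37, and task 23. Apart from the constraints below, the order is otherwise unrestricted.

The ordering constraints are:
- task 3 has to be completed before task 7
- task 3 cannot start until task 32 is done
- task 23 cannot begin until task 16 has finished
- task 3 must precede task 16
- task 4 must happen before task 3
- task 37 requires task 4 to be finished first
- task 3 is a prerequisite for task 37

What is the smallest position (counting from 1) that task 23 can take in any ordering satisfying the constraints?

Every task that must precede task 23 has to come before it. Tracing all chains that end at task 23, those tasks are: task 32, task 3, task 4, task 16 — 4 in total.
So at minimum 4 tasks come before task 23, putting task 23 no earlier than position 5. That position is achievable by scheduling exactly those predecessors first.

5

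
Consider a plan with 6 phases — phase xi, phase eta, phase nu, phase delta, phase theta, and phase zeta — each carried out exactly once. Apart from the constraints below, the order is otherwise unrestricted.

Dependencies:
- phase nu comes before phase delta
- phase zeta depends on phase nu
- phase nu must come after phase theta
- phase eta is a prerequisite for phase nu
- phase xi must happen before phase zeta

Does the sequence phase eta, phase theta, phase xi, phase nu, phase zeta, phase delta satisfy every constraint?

Yes

Checking each listed constraint against this order: for instance, phase eta is in position 1 and phase nu in position 4, so that constraint holds — and the remaining constraints check out the same way.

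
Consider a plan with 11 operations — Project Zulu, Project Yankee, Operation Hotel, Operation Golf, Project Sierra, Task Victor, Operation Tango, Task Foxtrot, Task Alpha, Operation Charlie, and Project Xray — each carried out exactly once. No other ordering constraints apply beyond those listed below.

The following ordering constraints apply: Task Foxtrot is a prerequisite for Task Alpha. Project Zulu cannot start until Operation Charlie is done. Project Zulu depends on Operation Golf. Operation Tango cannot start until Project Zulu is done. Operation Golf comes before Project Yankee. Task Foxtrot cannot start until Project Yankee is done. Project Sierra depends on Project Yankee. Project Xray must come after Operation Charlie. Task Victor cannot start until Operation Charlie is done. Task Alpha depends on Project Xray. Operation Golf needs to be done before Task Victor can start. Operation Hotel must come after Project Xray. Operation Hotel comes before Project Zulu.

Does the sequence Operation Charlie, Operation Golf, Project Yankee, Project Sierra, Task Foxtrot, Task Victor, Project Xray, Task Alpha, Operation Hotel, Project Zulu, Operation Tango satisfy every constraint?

Checking each listed constraint against this order: for instance, Operation Charlie is in position 1 and Project Zulu in position 10, so that constraint holds — and the remaining constraints check out the same way.

Yes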